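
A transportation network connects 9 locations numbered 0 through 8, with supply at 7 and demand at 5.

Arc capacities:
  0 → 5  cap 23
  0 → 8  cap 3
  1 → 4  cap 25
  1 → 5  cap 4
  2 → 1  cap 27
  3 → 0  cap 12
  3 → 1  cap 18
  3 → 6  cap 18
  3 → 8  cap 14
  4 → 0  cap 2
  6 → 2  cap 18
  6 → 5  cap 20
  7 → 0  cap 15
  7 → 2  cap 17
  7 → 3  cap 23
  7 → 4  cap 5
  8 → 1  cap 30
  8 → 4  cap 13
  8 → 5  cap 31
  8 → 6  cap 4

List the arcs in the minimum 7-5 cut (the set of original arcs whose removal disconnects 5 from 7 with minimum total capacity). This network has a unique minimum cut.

Min-cut arcs: {(1,5), (4,0), (7,0), (7,3)} (total capacity 44)

augment #1: 7→0→5 push 15
augment #2: 7→2→1→5 push 4
augment #3: 7→3→0→5 push 8
augment #4: 7→3→6→5 push 15
augment #5: 7→4→0→8→5 push 2
max flow = 44; residual-reachable set from 7 gives S-side
cut edges (S→T): {(1,5), (4,0), (7,0), (7,3)} total cap 44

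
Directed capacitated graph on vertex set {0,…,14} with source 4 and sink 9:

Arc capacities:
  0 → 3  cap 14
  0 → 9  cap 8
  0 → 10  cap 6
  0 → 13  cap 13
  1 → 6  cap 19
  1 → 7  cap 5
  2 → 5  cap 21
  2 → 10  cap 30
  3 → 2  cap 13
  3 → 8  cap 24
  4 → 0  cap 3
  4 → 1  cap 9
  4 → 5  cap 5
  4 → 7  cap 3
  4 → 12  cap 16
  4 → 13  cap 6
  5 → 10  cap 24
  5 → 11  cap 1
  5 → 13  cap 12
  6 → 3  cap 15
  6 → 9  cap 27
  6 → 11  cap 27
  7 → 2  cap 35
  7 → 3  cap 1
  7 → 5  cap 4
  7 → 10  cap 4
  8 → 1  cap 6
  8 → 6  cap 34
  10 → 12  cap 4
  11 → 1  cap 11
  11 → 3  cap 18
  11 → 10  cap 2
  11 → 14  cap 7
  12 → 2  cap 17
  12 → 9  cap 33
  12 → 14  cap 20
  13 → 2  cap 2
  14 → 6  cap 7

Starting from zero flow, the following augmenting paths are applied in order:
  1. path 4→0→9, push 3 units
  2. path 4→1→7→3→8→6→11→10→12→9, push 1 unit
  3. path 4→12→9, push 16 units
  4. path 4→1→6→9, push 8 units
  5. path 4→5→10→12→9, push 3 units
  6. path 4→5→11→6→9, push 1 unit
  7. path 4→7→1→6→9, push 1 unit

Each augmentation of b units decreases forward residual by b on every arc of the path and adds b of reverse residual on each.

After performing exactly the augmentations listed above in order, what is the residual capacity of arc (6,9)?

after path 1 (4→0→9, push 3): res(6,9)=27
after path 2 (4→1→7→3→8→6→11→10→12→9, push 1): res(6,9)=27
after path 3 (4→12→9, push 16): res(6,9)=27
after path 4 (4→1→6→9, push 8): res(6,9)=19
after path 5 (4→5→10→12→9, push 3): res(6,9)=19
after path 6 (4→5→11→6→9, push 1): res(6,9)=18
after path 7 (4→7→1→6→9, push 1): res(6,9)=17

Residual capacity of (6,9): 17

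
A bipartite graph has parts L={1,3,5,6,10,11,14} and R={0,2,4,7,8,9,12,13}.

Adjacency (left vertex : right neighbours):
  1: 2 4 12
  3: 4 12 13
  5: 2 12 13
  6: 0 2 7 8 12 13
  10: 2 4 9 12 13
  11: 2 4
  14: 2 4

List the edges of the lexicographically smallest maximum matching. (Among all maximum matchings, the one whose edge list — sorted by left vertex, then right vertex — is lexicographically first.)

Lex-smallest maximum matching: {(1,2), (3,12), (5,13), (6,0), (10,9), (11,4)}

|M| = 6 (so the lex-smallest maximum matching has 6 edges)
process left vertices in ascending order; for each, take the smallest-labelled available neighbour that still permits 6 edges overall, or leave it unmatched if none does
lex-smallest matching: {1-2, 3-12, 5-13, 6-0, 10-9, 11-4}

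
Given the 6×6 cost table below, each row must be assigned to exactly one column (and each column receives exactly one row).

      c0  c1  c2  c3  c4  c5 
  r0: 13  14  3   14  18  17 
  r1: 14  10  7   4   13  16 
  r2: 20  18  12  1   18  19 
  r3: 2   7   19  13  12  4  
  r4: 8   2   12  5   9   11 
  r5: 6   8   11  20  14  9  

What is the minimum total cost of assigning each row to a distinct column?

optimal assignment: row0→col2 (cost 3), row1→col4 (cost 13), row2→col3 (cost 1), row3→col5 (cost 4), row4→col1 (cost 2), row5→col0 (cost 6)
total = 3 + 13 + 1 + 4 + 2 + 6 = 29

Minimum assignment cost: 29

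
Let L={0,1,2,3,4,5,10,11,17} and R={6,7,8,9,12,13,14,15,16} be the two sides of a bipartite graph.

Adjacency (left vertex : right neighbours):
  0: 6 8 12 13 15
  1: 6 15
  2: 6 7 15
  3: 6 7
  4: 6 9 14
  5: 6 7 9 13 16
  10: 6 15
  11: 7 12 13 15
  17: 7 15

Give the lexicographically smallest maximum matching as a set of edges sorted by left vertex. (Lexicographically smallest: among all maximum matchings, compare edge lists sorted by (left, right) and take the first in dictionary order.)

|M| = 7 (so the lex-smallest maximum matching has 7 edges)
process left vertices in ascending order; for each, take the smallest-labelled available neighbour that still permits 7 edges overall, or leave it unmatched if none does
lex-smallest matching: {0-8, 1-6, 2-7, 4-9, 5-13, 10-15, 11-12}

Lex-smallest maximum matching: {(0,8), (1,6), (2,7), (4,9), (5,13), (10,15), (11,12)}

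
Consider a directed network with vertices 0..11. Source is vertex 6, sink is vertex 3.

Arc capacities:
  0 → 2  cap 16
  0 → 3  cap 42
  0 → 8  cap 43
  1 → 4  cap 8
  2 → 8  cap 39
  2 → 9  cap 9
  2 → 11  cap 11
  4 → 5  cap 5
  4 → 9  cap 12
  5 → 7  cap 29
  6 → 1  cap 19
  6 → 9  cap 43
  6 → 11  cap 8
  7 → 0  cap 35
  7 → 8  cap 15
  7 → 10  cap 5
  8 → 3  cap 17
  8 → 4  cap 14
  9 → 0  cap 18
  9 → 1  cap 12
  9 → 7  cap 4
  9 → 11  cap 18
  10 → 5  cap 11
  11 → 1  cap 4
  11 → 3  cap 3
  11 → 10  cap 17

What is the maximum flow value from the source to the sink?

Maximum flow value: 41

augment #1: 6→11→3 bottleneck 3, total now 3
augment #2: 6→9→0→3 bottleneck 18, total now 21
augment #3: 6→9→7→0→3 bottleneck 4, total now 25
augment #4: 6→1→4→5→7→0→3 bottleneck 5, total now 30
augment #5: 6→11→10→5→7→0→3 bottleneck 5, total now 35
augment #6: 6→9→11→10→5→7→0→3 bottleneck 6, total now 41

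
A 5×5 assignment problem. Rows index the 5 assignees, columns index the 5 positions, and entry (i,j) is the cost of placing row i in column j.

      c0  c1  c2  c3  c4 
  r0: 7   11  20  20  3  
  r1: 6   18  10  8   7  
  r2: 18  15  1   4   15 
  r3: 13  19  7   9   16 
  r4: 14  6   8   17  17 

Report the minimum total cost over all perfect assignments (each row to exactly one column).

optimal assignment: row0→col4 (cost 3), row1→col0 (cost 6), row2→col2 (cost 1), row3→col3 (cost 9), row4→col1 (cost 6)
total = 3 + 6 + 1 + 9 + 6 = 25

Minimum assignment cost: 25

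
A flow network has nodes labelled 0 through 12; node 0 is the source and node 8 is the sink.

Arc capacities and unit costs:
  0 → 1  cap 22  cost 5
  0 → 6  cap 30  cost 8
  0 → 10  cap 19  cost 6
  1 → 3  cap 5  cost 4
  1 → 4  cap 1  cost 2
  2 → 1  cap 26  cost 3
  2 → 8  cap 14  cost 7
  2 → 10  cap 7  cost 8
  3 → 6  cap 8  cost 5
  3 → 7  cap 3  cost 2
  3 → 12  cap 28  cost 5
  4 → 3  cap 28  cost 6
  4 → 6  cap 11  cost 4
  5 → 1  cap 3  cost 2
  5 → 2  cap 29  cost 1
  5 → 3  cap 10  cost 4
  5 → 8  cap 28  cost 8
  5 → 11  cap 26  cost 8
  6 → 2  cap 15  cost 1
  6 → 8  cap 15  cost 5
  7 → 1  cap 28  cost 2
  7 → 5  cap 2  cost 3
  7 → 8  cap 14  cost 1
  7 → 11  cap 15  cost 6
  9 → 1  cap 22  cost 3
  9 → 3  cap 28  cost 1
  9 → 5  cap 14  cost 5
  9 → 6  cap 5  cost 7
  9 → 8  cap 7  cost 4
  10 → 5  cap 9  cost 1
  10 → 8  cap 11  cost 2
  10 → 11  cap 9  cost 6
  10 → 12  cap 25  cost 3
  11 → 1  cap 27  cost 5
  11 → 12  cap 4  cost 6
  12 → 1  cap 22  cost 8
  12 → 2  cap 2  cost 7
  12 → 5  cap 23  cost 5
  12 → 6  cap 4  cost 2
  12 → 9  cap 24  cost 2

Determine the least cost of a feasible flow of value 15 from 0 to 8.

Minimum cost for 15 units: 137

shortest-cost path #1: 0→10→8 push 11 @ unit cost 8 (adds 88)
shortest-cost path #2: 0→1→3→7→8 push 3 @ unit cost 12 (adds 36)
shortest-cost path #3: 0→6→8 push 1 @ unit cost 13 (adds 13)
total cost = 137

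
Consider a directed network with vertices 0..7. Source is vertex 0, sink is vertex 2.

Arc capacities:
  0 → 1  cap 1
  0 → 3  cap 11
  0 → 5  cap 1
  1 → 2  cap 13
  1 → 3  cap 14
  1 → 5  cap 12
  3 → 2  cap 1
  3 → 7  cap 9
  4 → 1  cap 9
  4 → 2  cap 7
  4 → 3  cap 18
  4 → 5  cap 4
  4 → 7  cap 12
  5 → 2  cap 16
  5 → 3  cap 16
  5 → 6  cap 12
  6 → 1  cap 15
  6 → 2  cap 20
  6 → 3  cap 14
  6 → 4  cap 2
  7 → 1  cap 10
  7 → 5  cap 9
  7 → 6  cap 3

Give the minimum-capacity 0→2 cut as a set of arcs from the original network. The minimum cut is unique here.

Min-cut arcs: {(0,1), (0,5), (3,2), (3,7)} (total capacity 12)

augment #1: 0→1→2 push 1
augment #2: 0→3→2 push 1
augment #3: 0→5→2 push 1
augment #4: 0→3→7→1→2 push 9
max flow = 12; residual-reachable set from 0 gives S-side
cut edges (S→T): {(0,1), (0,5), (3,2), (3,7)} total cap 12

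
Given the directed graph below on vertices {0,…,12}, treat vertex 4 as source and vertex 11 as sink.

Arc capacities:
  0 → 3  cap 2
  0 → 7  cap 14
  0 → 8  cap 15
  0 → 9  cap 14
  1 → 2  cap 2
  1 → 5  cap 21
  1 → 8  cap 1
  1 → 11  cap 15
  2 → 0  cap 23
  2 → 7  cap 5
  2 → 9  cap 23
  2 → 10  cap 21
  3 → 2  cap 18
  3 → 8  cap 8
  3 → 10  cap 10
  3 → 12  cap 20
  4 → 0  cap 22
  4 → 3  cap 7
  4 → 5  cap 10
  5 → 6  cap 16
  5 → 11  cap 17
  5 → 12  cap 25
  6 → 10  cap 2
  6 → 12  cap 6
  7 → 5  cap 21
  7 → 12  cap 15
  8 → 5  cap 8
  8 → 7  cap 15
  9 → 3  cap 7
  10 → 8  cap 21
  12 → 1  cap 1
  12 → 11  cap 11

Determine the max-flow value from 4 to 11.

Maximum flow value: 29

augment #1: 4→5→11 bottleneck 10, total now 10
augment #2: 4→3→12→11 bottleneck 7, total now 17
augment #3: 4→0→3→12→11 bottleneck 2, total now 19
augment #4: 4→0→7→5→11 bottleneck 7, total now 26
augment #5: 4→0→7→12→11 bottleneck 2, total now 28
augment #6: 4→0→7→12→1→11 bottleneck 1, total now 29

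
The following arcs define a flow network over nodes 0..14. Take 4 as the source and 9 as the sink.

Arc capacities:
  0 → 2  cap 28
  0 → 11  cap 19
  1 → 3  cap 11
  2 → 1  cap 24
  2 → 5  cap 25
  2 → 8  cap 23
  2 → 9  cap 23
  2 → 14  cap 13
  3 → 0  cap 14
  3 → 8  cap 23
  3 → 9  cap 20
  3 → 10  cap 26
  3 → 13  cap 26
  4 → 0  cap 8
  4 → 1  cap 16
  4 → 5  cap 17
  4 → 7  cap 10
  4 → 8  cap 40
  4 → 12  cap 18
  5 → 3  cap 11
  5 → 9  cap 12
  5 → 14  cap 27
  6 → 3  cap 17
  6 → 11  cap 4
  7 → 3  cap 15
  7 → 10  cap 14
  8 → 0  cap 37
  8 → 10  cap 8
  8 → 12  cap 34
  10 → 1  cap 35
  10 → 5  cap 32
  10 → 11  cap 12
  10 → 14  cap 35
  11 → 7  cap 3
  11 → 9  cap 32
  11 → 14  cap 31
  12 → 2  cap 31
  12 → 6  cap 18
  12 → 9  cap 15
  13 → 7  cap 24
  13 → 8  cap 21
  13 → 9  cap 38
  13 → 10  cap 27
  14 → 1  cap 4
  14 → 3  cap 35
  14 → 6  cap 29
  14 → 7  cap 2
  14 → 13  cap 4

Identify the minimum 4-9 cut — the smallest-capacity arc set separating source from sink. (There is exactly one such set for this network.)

augment #1: 4→5→9 push 12
augment #2: 4→12→9 push 15
augment #3: 4→0→2→9 push 8
augment #4: 4→1→3→9 push 11
augment #5: 4→5→3→9 push 5
augment #6: 4→7→3→9 push 4
augment #7: 4→12→2→9 push 3
augment #8: 4→7→3→13→9 push 6
augment #9: 4→8→0→2→9 push 12
augment #10: 4→8→0→11→9 push 19
augment #11: 4→8→10→11→9 push 8
augment #12: 4→8→12→6→11→9 push 1
max flow = 104; residual-reachable set from 4 gives S-side
cut edges (S→T): {(1,3), (4,0), (4,5), (4,7), (4,8), (4,12)} total cap 104

Min-cut arcs: {(1,3), (4,0), (4,5), (4,7), (4,8), (4,12)} (total capacity 104)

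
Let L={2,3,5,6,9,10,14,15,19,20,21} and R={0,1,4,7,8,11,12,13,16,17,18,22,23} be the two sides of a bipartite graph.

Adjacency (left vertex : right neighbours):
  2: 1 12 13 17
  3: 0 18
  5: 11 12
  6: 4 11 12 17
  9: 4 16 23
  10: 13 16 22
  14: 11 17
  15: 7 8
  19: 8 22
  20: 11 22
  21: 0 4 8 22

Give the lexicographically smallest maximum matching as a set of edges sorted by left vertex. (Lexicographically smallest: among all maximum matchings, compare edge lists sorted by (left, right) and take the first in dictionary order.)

|M| = 11 (so the lex-smallest maximum matching has 11 edges)
process left vertices in ascending order; for each, take the smallest-labelled available neighbour that still permits 11 edges overall, or leave it unmatched if none does
lex-smallest matching: {2-1, 3-0, 5-11, 6-12, 9-16, 10-13, 14-17, 15-7, 19-8, 20-22, 21-4}

Lex-smallest maximum matching: {(2,1), (3,0), (5,11), (6,12), (9,16), (10,13), (14,17), (15,7), (19,8), (20,22), (21,4)}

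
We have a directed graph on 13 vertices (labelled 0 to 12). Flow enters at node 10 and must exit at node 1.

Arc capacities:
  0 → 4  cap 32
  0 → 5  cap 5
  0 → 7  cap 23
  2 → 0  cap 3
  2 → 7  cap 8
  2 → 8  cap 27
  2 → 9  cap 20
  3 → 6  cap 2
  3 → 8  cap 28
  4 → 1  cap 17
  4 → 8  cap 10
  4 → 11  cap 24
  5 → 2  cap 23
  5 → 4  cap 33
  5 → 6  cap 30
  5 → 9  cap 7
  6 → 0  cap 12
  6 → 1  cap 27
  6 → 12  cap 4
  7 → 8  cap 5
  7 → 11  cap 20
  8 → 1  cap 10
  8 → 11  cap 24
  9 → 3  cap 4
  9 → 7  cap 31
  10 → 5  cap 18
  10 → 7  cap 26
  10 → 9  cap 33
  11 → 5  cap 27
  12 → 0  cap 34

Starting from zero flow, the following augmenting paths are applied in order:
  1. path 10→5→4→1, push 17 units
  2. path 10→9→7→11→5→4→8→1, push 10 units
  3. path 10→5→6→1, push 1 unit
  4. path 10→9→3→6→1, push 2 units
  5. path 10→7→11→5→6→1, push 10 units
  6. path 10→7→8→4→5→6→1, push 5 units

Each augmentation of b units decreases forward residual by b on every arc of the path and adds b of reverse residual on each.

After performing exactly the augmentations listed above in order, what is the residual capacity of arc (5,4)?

after path 1 (10→5→4→1, push 17): res(5,4)=16
after path 2 (10→9→7→11→5→4→8→1, push 10): res(5,4)=6
after path 3 (10→5→6→1, push 1): res(5,4)=6
after path 4 (10→9→3→6→1, push 2): res(5,4)=6
after path 5 (10→7→11→5→6→1, push 10): res(5,4)=6
after path 6 (10→7→8→4→5→6→1, push 5): res(5,4)=11

Residual capacity of (5,4): 11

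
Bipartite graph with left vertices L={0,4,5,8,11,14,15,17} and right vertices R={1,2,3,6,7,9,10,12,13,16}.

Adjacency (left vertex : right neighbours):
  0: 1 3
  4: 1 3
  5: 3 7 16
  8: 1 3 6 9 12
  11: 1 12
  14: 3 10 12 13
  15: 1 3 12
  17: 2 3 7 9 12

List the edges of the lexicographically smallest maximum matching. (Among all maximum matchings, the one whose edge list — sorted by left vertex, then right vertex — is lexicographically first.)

|M| = 7 (so the lex-smallest maximum matching has 7 edges)
process left vertices in ascending order; for each, take the smallest-labelled available neighbour that still permits 7 edges overall, or leave it unmatched if none does
lex-smallest matching: {0-1, 4-3, 5-7, 8-6, 11-12, 14-10, 17-2}

Lex-smallest maximum matching: {(0,1), (4,3), (5,7), (8,6), (11,12), (14,10), (17,2)}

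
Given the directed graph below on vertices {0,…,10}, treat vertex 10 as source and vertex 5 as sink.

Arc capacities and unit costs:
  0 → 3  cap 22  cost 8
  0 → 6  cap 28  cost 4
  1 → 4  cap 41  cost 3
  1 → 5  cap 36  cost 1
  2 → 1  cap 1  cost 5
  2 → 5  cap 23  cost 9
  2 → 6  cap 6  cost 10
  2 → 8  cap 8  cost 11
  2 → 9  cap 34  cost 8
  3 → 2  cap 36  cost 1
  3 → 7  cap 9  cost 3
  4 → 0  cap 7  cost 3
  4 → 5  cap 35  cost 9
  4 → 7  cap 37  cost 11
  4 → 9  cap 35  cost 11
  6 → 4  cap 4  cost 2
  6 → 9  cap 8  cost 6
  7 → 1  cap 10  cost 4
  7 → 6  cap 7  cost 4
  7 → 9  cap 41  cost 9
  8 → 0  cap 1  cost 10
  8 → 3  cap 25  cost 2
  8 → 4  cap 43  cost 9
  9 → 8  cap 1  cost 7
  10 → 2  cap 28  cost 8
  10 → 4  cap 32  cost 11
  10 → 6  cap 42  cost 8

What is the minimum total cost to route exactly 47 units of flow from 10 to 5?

shortest-cost path #1: 10→2→1→5 push 1 @ unit cost 14 (adds 14)
shortest-cost path #2: 10→2→5 push 23 @ unit cost 17 (adds 391)
shortest-cost path #3: 10→6→4→5 push 4 @ unit cost 19 (adds 76)
shortest-cost path #4: 10→4→5 push 19 @ unit cost 20 (adds 380)
total cost = 861

Minimum cost for 47 units: 861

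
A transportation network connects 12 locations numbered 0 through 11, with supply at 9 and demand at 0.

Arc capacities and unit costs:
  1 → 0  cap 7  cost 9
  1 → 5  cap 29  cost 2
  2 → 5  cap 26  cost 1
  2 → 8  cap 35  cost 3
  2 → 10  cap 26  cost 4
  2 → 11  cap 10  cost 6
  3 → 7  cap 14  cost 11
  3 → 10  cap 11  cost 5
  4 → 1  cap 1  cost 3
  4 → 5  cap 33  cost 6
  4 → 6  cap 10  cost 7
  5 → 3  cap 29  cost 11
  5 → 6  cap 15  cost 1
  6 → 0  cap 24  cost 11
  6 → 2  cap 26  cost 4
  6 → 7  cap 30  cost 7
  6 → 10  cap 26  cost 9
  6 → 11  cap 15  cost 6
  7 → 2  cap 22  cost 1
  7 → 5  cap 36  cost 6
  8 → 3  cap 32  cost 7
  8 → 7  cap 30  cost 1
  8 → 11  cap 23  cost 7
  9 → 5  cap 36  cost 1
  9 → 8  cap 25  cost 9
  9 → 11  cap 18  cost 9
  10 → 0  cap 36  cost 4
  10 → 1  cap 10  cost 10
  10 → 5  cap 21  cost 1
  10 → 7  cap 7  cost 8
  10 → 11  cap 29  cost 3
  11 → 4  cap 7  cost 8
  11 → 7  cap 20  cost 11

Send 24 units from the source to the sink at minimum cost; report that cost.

shortest-cost path #1: 9→5→6→0 push 15 @ unit cost 13 (adds 195)
shortest-cost path #2: 9→8→7→2→10→0 push 9 @ unit cost 19 (adds 171)
total cost = 366

Minimum cost for 24 units: 366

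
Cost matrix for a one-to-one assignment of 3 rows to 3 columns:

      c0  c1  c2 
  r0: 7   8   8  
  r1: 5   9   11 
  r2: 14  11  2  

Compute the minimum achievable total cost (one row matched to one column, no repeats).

optimal assignment: row0→col1 (cost 8), row1→col0 (cost 5), row2→col2 (cost 2)
total = 8 + 5 + 2 = 15

Minimum assignment cost: 15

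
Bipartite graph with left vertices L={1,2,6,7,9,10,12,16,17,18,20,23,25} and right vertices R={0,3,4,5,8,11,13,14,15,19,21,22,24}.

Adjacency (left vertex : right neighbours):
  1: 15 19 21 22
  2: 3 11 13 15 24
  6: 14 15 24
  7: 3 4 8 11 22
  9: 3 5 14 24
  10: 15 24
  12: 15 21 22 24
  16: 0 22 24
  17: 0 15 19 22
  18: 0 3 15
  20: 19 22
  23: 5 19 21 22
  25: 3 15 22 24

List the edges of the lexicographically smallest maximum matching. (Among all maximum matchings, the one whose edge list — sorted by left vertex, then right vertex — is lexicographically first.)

|M| = 11 (so the lex-smallest maximum matching has 11 edges)
process left vertices in ascending order; for each, take the smallest-labelled available neighbour that still permits 11 edges overall, or leave it unmatched if none does
lex-smallest matching: {1-15, 2-11, 6-14, 7-4, 9-3, 10-24, 12-21, 16-0, 17-19, 20-22, 23-5}

Lex-smallest maximum matching: {(1,15), (2,11), (6,14), (7,4), (9,3), (10,24), (12,21), (16,0), (17,19), (20,22), (23,5)}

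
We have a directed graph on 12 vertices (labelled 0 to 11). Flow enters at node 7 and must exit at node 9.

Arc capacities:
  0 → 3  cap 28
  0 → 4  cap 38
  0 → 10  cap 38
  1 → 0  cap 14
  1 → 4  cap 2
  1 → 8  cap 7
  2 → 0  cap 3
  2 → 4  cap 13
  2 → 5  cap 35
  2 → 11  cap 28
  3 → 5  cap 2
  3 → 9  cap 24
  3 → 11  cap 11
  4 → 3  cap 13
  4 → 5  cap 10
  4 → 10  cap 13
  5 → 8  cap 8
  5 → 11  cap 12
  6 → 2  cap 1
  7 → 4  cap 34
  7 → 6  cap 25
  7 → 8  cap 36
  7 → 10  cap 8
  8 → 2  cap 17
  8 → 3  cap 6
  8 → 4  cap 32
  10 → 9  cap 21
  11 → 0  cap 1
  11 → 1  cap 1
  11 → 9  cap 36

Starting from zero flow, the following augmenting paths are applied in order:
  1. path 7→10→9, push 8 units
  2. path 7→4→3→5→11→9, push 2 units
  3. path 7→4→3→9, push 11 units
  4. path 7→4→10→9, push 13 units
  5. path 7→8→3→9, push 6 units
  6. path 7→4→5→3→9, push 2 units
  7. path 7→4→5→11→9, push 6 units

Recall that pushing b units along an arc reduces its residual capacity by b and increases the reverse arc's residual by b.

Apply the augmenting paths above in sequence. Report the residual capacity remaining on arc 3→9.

after path 1 (7→10→9, push 8): res(3,9)=24
after path 2 (7→4→3→5→11→9, push 2): res(3,9)=24
after path 3 (7→4→3→9, push 11): res(3,9)=13
after path 4 (7→4→10→9, push 13): res(3,9)=13
after path 5 (7→8→3→9, push 6): res(3,9)=7
after path 6 (7→4→5→3→9, push 2): res(3,9)=5
after path 7 (7→4→5→11→9, push 6): res(3,9)=5

Residual capacity of (3,9): 5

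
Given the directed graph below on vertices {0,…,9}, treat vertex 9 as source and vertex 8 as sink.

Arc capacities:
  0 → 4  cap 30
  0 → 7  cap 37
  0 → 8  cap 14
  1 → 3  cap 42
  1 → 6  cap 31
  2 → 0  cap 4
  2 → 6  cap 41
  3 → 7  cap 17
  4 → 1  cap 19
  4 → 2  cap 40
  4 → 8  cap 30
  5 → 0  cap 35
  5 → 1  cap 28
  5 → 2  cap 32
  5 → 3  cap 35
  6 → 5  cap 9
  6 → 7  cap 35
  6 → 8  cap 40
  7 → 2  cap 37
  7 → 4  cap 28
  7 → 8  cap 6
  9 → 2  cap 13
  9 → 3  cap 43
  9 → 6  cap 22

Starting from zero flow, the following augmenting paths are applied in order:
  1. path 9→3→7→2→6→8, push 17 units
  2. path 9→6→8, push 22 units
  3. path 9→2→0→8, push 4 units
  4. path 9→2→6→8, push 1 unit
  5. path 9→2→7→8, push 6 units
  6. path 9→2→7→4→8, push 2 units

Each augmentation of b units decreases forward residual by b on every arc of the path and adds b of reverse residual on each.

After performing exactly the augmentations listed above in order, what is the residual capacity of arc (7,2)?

after path 1 (9→3→7→2→6→8, push 17): res(7,2)=20
after path 2 (9→6→8, push 22): res(7,2)=20
after path 3 (9→2→0→8, push 4): res(7,2)=20
after path 4 (9→2→6→8, push 1): res(7,2)=20
after path 5 (9→2→7→8, push 6): res(7,2)=26
after path 6 (9→2→7→4→8, push 2): res(7,2)=28

Residual capacity of (7,2): 28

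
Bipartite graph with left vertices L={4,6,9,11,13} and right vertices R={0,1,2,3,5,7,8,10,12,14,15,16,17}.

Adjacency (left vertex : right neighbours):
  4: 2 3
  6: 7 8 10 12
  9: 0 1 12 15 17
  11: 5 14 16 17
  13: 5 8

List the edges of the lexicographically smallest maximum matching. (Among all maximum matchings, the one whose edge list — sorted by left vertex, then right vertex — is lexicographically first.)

Lex-smallest maximum matching: {(4,2), (6,7), (9,0), (11,5), (13,8)}

|M| = 5 (so the lex-smallest maximum matching has 5 edges)
process left vertices in ascending order; for each, take the smallest-labelled available neighbour that still permits 5 edges overall, or leave it unmatched if none does
lex-smallest matching: {4-2, 6-7, 9-0, 11-5, 13-8}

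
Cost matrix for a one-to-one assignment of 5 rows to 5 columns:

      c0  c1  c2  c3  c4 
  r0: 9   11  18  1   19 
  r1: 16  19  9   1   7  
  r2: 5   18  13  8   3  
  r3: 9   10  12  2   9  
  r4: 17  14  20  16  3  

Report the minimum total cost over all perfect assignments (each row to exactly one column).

optimal assignment: row0→col3 (cost 1), row1→col2 (cost 9), row2→col0 (cost 5), row3→col1 (cost 10), row4→col4 (cost 3)
total = 1 + 9 + 5 + 10 + 3 = 28

Minimum assignment cost: 28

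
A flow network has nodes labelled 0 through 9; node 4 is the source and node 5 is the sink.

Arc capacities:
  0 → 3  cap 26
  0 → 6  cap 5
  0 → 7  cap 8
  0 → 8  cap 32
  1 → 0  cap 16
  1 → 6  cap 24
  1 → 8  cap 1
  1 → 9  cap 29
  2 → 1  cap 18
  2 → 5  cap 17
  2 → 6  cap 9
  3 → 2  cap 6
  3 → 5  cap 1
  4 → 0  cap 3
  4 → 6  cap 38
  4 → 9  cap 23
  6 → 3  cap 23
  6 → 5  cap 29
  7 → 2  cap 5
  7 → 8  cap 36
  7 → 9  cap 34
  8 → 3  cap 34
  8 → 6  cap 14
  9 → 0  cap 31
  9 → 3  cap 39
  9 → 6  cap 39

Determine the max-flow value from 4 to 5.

Maximum flow value: 41

augment #1: 4→6→5 bottleneck 29, total now 29
augment #2: 4→0→3→5 bottleneck 1, total now 30
augment #3: 4→0→3→2→5 bottleneck 2, total now 32
augment #4: 4→6→3→2→5 bottleneck 4, total now 36
augment #5: 4→9→0→7→2→5 bottleneck 5, total now 41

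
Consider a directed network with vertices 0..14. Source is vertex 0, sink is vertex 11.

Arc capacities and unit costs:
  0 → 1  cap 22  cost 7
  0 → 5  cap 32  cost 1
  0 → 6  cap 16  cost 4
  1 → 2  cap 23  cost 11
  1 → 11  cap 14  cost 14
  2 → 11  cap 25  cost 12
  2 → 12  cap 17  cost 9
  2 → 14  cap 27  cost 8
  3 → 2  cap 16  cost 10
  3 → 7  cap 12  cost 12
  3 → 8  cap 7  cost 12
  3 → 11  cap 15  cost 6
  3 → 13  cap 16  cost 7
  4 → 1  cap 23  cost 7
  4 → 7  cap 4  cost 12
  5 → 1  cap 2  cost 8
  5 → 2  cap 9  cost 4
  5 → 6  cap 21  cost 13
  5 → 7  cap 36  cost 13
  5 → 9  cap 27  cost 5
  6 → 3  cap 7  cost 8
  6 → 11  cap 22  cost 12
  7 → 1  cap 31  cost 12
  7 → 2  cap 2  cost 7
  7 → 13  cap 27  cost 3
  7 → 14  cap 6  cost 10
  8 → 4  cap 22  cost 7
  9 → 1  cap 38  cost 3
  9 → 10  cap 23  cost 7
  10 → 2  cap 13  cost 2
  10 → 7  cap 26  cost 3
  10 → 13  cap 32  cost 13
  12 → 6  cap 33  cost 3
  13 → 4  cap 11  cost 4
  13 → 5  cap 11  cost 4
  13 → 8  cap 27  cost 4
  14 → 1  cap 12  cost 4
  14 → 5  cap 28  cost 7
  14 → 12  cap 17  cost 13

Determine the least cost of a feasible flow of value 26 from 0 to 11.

Minimum cost for 26 units: 430

shortest-cost path #1: 0→6→11 push 16 @ unit cost 16 (adds 256)
shortest-cost path #2: 0→5→2→11 push 9 @ unit cost 17 (adds 153)
shortest-cost path #3: 0→1→11 push 1 @ unit cost 21 (adds 21)
total cost = 430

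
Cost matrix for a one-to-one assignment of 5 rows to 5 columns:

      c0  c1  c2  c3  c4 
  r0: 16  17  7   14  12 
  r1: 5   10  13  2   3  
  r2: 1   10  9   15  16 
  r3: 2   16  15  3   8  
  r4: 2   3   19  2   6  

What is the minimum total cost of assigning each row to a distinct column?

optimal assignment: row0→col2 (cost 7), row1→col4 (cost 3), row2→col0 (cost 1), row3→col3 (cost 3), row4→col1 (cost 3)
total = 7 + 3 + 1 + 3 + 3 = 17

Minimum assignment cost: 17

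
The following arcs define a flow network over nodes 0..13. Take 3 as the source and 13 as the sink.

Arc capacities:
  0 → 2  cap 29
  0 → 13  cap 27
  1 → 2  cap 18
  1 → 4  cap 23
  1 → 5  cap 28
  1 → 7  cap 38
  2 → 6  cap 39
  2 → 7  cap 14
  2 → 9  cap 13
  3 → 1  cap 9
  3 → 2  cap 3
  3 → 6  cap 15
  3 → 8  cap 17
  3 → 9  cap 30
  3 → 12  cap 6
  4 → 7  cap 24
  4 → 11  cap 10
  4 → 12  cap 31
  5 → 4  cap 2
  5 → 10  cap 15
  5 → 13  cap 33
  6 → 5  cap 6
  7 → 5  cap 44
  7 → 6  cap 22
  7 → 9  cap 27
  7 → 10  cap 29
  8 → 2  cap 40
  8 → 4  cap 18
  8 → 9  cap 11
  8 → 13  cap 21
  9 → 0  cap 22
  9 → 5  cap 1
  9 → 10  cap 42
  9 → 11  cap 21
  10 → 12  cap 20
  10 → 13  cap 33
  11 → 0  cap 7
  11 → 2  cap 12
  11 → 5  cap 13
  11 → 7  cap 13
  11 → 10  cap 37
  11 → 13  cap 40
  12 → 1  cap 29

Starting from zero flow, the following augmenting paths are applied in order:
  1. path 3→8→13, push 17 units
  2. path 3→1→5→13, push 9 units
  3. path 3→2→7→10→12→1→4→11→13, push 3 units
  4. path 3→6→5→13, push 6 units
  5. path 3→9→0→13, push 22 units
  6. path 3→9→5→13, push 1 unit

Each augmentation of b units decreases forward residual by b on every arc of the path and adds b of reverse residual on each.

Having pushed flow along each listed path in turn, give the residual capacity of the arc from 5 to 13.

after path 1 (3→8→13, push 17): res(5,13)=33
after path 2 (3→1→5→13, push 9): res(5,13)=24
after path 3 (3→2→7→10→12→1→4→11→13, push 3): res(5,13)=24
after path 4 (3→6→5→13, push 6): res(5,13)=18
after path 5 (3→9→0→13, push 22): res(5,13)=18
after path 6 (3→9→5→13, push 1): res(5,13)=17

Residual capacity of (5,13): 17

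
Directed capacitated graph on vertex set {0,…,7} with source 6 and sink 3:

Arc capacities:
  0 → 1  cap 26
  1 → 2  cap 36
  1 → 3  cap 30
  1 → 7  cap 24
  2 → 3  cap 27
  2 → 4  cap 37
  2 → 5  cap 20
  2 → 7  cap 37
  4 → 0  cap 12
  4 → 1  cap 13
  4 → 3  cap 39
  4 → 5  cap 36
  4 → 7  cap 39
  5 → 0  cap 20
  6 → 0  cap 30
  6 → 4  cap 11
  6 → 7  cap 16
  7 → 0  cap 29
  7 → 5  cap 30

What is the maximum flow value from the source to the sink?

augment #1: 6→4→3 bottleneck 11, total now 11
augment #2: 6→0→1→3 bottleneck 26, total now 37

Maximum flow value: 37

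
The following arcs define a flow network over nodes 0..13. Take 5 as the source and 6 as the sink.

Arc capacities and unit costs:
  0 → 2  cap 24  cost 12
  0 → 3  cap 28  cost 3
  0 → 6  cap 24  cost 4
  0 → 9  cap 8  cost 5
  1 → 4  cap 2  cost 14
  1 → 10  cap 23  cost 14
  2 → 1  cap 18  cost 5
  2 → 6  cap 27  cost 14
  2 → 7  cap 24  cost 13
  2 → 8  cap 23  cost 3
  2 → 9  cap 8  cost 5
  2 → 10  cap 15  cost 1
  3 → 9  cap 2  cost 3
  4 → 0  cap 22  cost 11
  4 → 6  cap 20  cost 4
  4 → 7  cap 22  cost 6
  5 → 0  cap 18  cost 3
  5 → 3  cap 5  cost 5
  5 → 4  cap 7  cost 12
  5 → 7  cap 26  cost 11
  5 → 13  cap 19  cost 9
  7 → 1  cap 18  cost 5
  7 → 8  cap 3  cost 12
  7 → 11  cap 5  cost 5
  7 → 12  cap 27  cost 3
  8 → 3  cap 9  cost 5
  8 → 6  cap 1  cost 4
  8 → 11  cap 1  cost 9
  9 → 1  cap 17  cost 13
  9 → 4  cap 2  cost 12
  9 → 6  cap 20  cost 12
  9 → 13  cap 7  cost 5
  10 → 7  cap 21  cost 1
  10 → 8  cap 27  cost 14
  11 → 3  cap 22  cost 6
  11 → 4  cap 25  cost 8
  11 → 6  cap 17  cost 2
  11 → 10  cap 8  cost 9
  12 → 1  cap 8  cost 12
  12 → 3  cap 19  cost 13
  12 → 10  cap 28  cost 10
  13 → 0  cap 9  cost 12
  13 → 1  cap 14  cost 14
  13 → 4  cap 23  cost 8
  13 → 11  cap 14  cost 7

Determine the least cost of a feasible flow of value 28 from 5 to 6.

shortest-cost path #1: 5→0→6 push 18 @ unit cost 7 (adds 126)
shortest-cost path #2: 5→4→6 push 7 @ unit cost 16 (adds 112)
shortest-cost path #3: 5→7→11→6 push 3 @ unit cost 18 (adds 54)
total cost = 292

Minimum cost for 28 units: 292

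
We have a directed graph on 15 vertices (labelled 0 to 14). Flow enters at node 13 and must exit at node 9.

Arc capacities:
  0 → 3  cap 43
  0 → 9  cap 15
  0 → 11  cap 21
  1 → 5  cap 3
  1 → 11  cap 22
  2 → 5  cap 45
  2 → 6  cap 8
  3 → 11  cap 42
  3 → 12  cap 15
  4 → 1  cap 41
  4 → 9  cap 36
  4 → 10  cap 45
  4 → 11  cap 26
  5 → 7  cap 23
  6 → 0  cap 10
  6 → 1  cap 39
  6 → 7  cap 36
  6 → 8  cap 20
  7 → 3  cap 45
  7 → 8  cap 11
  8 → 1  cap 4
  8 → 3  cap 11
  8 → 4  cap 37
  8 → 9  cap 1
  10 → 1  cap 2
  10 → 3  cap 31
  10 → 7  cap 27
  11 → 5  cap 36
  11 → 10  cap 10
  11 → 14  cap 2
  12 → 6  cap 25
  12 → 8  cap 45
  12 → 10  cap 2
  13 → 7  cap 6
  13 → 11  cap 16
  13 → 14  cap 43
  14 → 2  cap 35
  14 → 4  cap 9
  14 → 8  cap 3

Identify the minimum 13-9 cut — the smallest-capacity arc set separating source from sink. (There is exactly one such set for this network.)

augment #1: 13→7→8→9 push 1
augment #2: 13→14→4→9 push 9
augment #3: 13→7→8→4→9 push 5
augment #4: 13→14→8→4→9 push 3
augment #5: 13→14→2→6→0→9 push 8
augment #6: 13→11→5→7→8→4→9 push 5
augment #7: 13→11→10→3→12→6→0→9 push 2
augment #8: 13→11→10→3→12→8→4→9 push 8
augment #9: 13→11→5→7→3→12→8→4→9 push 1
augment #10: 13→14→2→5→7→3→12→8→4→9 push 4
max flow = 46; residual-reachable set from 13 gives S-side
cut edges (S→T): {(2,6), (3,12), (7,8), (14,4), (14,8)} total cap 46

Min-cut arcs: {(2,6), (3,12), (7,8), (14,4), (14,8)} (total capacity 46)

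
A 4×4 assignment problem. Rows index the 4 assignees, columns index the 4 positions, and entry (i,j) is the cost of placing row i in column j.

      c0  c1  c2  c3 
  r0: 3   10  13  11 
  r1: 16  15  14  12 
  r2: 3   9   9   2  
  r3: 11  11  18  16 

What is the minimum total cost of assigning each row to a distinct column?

optimal assignment: row0→col0 (cost 3), row1→col2 (cost 14), row2→col3 (cost 2), row3→col1 (cost 11)
total = 3 + 14 + 2 + 11 = 30

Minimum assignment cost: 30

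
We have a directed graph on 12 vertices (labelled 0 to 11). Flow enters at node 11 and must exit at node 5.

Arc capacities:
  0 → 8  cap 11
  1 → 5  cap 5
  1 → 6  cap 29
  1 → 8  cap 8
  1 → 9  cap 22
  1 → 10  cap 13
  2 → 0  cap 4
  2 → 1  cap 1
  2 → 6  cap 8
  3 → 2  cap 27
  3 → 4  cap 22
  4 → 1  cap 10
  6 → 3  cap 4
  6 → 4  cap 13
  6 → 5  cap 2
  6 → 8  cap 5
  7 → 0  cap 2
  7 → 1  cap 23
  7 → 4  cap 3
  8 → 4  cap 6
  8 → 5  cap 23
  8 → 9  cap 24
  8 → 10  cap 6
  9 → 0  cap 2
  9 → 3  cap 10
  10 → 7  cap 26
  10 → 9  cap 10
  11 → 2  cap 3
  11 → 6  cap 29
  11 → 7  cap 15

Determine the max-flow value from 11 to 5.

augment #1: 11→6→5 bottleneck 2, total now 2
augment #2: 11→2→1→5 bottleneck 1, total now 3
augment #3: 11→6→8→5 bottleneck 5, total now 8
augment #4: 11→7→1→5 bottleneck 4, total now 12
augment #5: 11→2→0→8→5 bottleneck 2, total now 14
augment #6: 11→7→0→8→5 bottleneck 2, total now 16
augment #7: 11→7→1→8→5 bottleneck 8, total now 24
augment #8: 11→6→3→2→0→8→5 bottleneck 2, total now 26
augment #9: 11→7→1→9→0→8→5 bottleneck 1, total now 27
augment #10: 11→6→4→1→9→0→8→5 bottleneck 1, total now 28

Maximum flow value: 28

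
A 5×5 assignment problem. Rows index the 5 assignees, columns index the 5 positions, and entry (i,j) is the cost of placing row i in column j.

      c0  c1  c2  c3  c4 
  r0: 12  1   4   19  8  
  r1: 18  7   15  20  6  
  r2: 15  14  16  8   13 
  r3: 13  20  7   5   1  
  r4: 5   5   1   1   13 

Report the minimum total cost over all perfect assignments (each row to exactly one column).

Minimum assignment cost: 25

optimal assignment: row0→col2 (cost 4), row1→col1 (cost 7), row2→col3 (cost 8), row3→col4 (cost 1), row4→col0 (cost 5)
total = 4 + 7 + 8 + 1 + 5 = 25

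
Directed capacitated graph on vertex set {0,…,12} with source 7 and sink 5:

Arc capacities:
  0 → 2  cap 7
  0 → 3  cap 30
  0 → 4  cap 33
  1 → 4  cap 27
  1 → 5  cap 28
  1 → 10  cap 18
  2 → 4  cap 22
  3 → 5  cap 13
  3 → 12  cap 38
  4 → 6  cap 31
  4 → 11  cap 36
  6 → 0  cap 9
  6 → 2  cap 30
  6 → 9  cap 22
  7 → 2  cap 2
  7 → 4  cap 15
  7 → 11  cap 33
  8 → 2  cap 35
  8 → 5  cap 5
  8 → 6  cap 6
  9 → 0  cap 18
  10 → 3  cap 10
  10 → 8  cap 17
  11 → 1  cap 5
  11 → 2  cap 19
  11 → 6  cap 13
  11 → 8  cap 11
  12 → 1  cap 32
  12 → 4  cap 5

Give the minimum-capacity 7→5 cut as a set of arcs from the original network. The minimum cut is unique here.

Min-cut arcs: {(6,0), (8,5), (9,0), (11,1)} (total capacity 37)

augment #1: 7→11→1→5 push 5
augment #2: 7→11→8→5 push 5
augment #3: 7→4→6→0→3→5 push 9
augment #4: 7→4→6→9→0→3→5 push 4
augment #5: 7→4→6→9→0→3→12→1→5 push 2
augment #6: 7→11→6→9→0→3→12→1→5 push 12
max flow = 37; residual-reachable set from 7 gives S-side
cut edges (S→T): {(6,0), (8,5), (9,0), (11,1)} total cap 37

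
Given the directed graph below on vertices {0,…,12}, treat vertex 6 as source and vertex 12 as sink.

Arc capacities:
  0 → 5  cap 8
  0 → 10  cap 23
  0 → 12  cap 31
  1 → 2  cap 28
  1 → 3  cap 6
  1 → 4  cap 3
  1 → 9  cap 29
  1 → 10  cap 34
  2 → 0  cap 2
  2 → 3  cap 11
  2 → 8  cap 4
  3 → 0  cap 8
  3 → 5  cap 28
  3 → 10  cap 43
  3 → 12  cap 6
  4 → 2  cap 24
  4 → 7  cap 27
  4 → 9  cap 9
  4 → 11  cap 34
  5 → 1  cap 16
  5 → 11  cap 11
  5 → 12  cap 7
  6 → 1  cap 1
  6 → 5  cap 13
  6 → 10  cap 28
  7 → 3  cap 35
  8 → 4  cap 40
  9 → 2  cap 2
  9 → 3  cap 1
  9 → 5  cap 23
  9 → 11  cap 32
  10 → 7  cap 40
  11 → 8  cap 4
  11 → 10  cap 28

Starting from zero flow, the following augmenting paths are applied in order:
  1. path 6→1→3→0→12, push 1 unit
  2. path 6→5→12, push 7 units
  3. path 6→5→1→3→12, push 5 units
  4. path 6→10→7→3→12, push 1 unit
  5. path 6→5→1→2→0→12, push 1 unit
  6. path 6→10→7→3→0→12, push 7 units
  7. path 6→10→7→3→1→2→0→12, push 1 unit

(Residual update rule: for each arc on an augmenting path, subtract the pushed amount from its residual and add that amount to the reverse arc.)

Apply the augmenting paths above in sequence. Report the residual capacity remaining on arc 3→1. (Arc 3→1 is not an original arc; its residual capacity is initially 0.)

Residual capacity of (3,1): 5

after path 1 (6→1→3→0→12, push 1): res(3,1)=1
after path 2 (6→5→12, push 7): res(3,1)=1
after path 3 (6→5→1→3→12, push 5): res(3,1)=6
after path 4 (6→10→7→3→12, push 1): res(3,1)=6
after path 5 (6→5→1→2→0→12, push 1): res(3,1)=6
after path 6 (6→10→7→3→0→12, push 7): res(3,1)=6
after path 7 (6→10→7→3→1→2→0→12, push 1): res(3,1)=5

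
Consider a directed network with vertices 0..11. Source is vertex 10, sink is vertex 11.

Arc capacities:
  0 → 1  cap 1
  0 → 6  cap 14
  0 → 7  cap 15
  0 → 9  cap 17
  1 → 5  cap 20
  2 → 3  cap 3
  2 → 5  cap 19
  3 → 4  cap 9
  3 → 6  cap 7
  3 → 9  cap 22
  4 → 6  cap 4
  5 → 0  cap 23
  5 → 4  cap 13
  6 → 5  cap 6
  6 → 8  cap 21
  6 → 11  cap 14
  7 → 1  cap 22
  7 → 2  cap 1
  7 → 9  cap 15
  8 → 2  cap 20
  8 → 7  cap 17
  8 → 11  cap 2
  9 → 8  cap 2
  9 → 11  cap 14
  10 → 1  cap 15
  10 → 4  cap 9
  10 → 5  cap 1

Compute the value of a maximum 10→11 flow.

augment #1: 10→4→6→11 bottleneck 4, total now 4
augment #2: 10→5→0→6→11 bottleneck 1, total now 5
augment #3: 10→1→5→0→6→11 bottleneck 9, total now 14
augment #4: 10→1→5→0→9→11 bottleneck 6, total now 20

Maximum flow value: 20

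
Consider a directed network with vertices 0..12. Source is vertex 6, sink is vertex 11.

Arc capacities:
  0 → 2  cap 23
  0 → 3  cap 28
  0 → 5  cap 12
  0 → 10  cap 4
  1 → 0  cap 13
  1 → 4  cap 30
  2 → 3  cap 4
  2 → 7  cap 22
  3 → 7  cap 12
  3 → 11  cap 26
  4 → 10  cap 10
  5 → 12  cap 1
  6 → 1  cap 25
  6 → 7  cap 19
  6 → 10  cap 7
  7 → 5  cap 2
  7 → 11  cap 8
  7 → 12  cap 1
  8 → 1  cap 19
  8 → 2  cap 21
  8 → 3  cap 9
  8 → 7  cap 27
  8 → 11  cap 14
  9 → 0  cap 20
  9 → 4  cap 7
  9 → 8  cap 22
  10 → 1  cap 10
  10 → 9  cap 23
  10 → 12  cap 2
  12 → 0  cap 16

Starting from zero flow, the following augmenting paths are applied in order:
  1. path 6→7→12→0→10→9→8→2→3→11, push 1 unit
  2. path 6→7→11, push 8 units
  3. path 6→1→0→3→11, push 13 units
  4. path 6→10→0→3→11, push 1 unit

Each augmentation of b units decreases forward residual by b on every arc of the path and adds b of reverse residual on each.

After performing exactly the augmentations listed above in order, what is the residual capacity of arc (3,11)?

after path 1 (6→7→12→0→10→9→8→2→3→11, push 1): res(3,11)=25
after path 2 (6→7→11, push 8): res(3,11)=25
after path 3 (6→1→0→3→11, push 13): res(3,11)=12
after path 4 (6→10→0→3→11, push 1): res(3,11)=11

Residual capacity of (3,11): 11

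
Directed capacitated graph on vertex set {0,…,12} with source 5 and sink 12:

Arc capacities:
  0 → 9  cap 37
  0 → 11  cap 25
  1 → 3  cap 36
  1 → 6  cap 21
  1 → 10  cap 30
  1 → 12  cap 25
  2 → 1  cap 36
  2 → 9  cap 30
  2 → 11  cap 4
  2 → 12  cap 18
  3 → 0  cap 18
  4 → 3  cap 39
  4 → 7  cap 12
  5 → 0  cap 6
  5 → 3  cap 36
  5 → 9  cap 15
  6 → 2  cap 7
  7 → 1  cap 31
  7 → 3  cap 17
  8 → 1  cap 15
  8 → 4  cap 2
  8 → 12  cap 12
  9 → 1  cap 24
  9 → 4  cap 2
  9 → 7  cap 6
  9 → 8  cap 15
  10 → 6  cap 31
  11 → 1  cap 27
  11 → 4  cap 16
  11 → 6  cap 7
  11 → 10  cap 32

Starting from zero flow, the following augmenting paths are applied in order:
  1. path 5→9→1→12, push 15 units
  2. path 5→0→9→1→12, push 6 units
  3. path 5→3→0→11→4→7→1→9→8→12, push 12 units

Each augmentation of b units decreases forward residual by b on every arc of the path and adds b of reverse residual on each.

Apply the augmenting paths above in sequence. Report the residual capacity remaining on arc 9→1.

Residual capacity of (9,1): 15

after path 1 (5→9→1→12, push 15): res(9,1)=9
after path 2 (5→0→9→1→12, push 6): res(9,1)=3
after path 3 (5→3→0→11→4→7→1→9→8→12, push 12): res(9,1)=15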